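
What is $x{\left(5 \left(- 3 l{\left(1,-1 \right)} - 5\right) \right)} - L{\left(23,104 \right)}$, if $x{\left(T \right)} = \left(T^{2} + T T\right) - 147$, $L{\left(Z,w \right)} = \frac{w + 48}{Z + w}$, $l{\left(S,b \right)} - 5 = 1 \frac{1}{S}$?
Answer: $\frac{3340329}{127} \approx 26302.0$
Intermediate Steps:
$l{\left(S,b \right)} = 5 + \frac{1}{S}$ ($l{\left(S,b \right)} = 5 + 1 \frac{1}{S} = 5 + \frac{1}{S}$)
$L{\left(Z,w \right)} = \frac{48 + w}{Z + w}$
$x{\left(T \right)} = -147 + 2 T^{2}$ ($x{\left(T \right)} = \left(T^{2} + T^{2}\right) - 147 = 2 T^{2} - 147 = -147 + 2 T^{2}$)
$x{\left(5 \left(- 3 l{\left(1,-1 \right)} - 5\right) \right)} - L{\left(23,104 \right)} = \left(-147 + 2 \left(5 \left(- 3 \left(5 + 1^{-1}\right) - 5\right)\right)^{2}\right) - \frac{48 + 104}{23 + 104} = \left(-147 + 2 \left(5 \left(- 3 \left(5 + 1\right) - 5\right)\right)^{2}\right) - \frac{1}{127} \cdot 152 = \left(-147 + 2 \left(5 \left(\left(-3\right) 6 - 5\right)\right)^{2}\right) - \frac{1}{127} \cdot 152 = \left(-147 + 2 \left(5 \left(-18 - 5\right)\right)^{2}\right) - \frac{152}{127} = \left(-147 + 2 \left(5 \left(-23\right)\right)^{2}\right) - \frac{152}{127} = \left(-147 + 2 \left(-115\right)^{2}\right) - \frac{152}{127} = \left(-147 + 2 \cdot 13225\right) - \frac{152}{127} = \left(-147 + 26450\right) - \frac{152}{127} = 26303 - \frac{152}{127} = \frac{3340329}{127}$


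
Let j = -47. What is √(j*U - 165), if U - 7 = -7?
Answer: I*√165 ≈ 12.845*I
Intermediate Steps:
U = 0 (U = 7 - 7 = 0)
√(j*U - 165) = √(-47*0 - 165) = √(0 - 165) = √(-165) = I*√165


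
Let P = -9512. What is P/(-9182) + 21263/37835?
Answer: 277561693/173700485 ≈ 1.5979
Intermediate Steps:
P/(-9182) + 21263/37835 = -9512/(-9182) + 21263/37835 = -9512*(-1/9182) + 21263*(1/37835) = 4756/4591 + 21263/37835 = 277561693/173700485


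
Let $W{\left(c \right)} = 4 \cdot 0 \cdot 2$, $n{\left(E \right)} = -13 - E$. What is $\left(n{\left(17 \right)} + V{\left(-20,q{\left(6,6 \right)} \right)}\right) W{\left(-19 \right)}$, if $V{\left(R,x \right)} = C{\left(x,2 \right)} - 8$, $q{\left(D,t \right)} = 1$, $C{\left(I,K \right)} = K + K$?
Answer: $0$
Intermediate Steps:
$C{\left(I,K \right)} = 2 K$
$V{\left(R,x \right)} = -4$ ($V{\left(R,x \right)} = 2 \cdot 2 - 8 = 4 - 8 = -4$)
$W{\left(c \right)} = 0$ ($W{\left(c \right)} = 0 \cdot 2 = 0$)
$\left(n{\left(17 \right)} + V{\left(-20,q{\left(6,6 \right)} \right)}\right) W{\left(-19 \right)} = \left(\left(-13 - 17\right) - 4\right) 0 = \left(-30 - 4\right) 0 = \left(-34\right) 0 = 0$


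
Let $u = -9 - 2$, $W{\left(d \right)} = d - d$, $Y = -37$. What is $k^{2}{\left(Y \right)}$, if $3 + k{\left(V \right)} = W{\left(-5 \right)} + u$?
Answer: $196$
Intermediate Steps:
$W{\left(d \right)} = 0$
$u = -11$ ($u = -9 - 2 = -11$)
$k{\left(V \right)} = -14$ ($k{\left(V \right)} = -3 + \left(0 - 11\right) = -3 - 11 = -14$)
$k^{2}{\left(Y \right)} = \left(-14\right)^{2} = 196$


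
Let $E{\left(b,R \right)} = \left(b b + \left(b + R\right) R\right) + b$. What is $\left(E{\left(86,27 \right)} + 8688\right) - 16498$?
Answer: $2723$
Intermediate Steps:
$E{\left(b,R \right)} = b + b^{2} + R \left(R + b\right)$ ($E{\left(b,R \right)} = \left(b^{2} + \left(R + b\right) R\right) + b = \left(b^{2} + R \left(R + b\right)\right) + b = b + b^{2} + R \left(R + b\right)$)
$\left(E{\left(86,27 \right)} + 8688\right) - 16498 = \left(\left(86 + 27^{2} + 86^{2} + 27 \cdot 86\right) + 8688\right) - 16498 = \left(\left(86 + 729 + 7396 + 2322\right) + 8688\right) - 16498 = \left(10533 + 8688\right) - 16498 = 19221 - 16498 = 2723$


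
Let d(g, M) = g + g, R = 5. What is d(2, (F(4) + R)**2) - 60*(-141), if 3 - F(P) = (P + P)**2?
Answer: 8464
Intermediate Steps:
F(P) = 3 - 4*P**2 (F(P) = 3 - (P + P)**2 = 3 - (2*P)**2 = 3 - 4*P**2)
d(g, M) = 2*g
d(2, (F(4) + R)**2) - 60*(-141) = 2*2 - 60*(-141) = 4 + 8460 = 8464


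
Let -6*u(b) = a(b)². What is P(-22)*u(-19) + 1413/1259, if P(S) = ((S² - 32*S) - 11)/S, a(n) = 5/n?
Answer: 9488941/5453988 ≈ 1.7398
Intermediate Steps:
u(b) = -25/(6*b²) (u(b) = -25/b²/6 = -25/(6*b²))
P(S) = (-11 + S² - 32*S)/S
P(-22)*u(-19) + 1413/1259 = (-32 - 22 - 11/(-22))*(-25/6/(-19)²) + 1413/1259 = (-32 - 22 - 11*(-1/22))*(-25/6*1/361) + 1413*(1/1259) = (-32 - 22 + ½)*(-25/2166) + 1413/1259 = -107/2*(-25/2166) + 1413/1259 = 2675/4332 + 1413/1259 = 9488941/5453988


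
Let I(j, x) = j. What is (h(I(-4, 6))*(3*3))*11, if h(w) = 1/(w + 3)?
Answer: -99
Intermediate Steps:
h(w) = 1/(3 + w)
(h(I(-4, 6))*(3*3))*11 = ((3*3)/(3 - 4))*11 = (9/(-1))*11 = -1*9*11 = -9*11 = -99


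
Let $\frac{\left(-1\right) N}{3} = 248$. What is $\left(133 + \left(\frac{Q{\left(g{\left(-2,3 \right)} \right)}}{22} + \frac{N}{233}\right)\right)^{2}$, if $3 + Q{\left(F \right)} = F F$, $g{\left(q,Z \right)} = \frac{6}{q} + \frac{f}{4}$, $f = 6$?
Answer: $\frac{7080181261321}{420414016} \approx 16841.0$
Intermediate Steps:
$N = -744$ ($N = \left(-3\right) 248 = -744$)
$g{\left(q,Z \right)} = \frac{3}{2} + \frac{6}{q}$ ($g{\left(q,Z \right)} = \frac{6}{q} + \frac{6}{4} = \frac{6}{q} + 6 \cdot \frac{1}{4} = \frac{6}{q} + \frac{3}{2} = \frac{3}{2} + \frac{6}{q}$)
$Q{\left(F \right)} = -3 + F^{2}$ ($Q{\left(F \right)} = -3 + F F = -3 + F^{2}$)
$\left(133 + \left(\frac{Q{\left(g{\left(-2,3 \right)} \right)}}{22} + \frac{N}{233}\right)\right)^{2} = \left(133 - \left(\frac{744}{233} - \frac{-3 + \left(\frac{3}{2} + \frac{6}{-2}\right)^{2}}{22}\right)\right)^{2} = \left(133 - \left(\frac{744}{233} - \left(-3 + \left(\frac{3}{2} + 6 \left(- \frac{1}{2}\right)\right)^{2}\right) \frac{1}{22}\right)\right)^{2} = \left(133 - \left(\frac{744}{233} - \left(-3 + \left(\frac{3}{2} - 3\right)^{2}\right) \frac{1}{22}\right)\right)^{2} = \left(133 - \left(\frac{744}{233} - \left(-3 + \left(- \frac{3}{2}\right)^{2}\right) \frac{1}{22}\right)\right)^{2} = \left(133 - \left(\frac{744}{233} - \left(-3 + \frac{9}{4}\right) \frac{1}{22}\right)\right)^{2} = \left(133 - \frac{66171}{20504}\right)^{2} = \left(\frac{2660861}{20504}\right)^{2} = \frac{7080181261321}{420414016}$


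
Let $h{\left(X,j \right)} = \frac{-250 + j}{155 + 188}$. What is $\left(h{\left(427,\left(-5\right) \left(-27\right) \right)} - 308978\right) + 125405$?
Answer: $- \frac{62965654}{343} \approx -1.8357 \cdot 10^{5}$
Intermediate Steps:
$h{\left(X,j \right)} = - \frac{250}{343} + \frac{j}{343}$ ($h{\left(X,j \right)} = \frac{-250 + j}{343} = \left(-250 + j\right) \frac{1}{343} = - \frac{250}{343} + \frac{j}{343}$)
$\left(h{\left(427,\left(-5\right) \left(-27\right) \right)} - 308978\right) + 125405 = \left(\left(- \frac{250}{343} + \frac{\left(-5\right) \left(-27\right)}{343}\right) - 308978\right) + 125405 = \left(\left(- \frac{250}{343} + \frac{1}{343} \cdot 135\right) - 308978\right) + 125405 = \left(\left(- \frac{250}{343} + \frac{135}{343}\right) - 308978\right) + 125405 = \left(- \frac{115}{343} - 308978\right) + 125405 = - \frac{105979569}{343} + 125405 = - \frac{62965654}{343}$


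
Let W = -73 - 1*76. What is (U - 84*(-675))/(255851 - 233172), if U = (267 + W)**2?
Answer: 70624/22679 ≈ 3.1141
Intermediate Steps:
W = -149 (W = -73 - 76 = -149)
U = 13924 (U = (267 - 149)**2 = 118**2 = 13924)
(U - 84*(-675))/(255851 - 233172) = (13924 - 84*(-675))/(255851 - 233172) = (13924 + 56700)/22679 = 70624*(1/22679) = 70624/22679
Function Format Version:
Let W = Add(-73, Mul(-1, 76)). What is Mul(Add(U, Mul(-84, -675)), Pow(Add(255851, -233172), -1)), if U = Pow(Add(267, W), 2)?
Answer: Rational(70624, 22679) ≈ 3.1141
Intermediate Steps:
W = -149 (W = Add(-73, -76) = -149)
U = 13924 (U = Pow(Add(267, -149), 2) = Pow(118, 2) = 13924)
Mul(Add(U, Mul(-84, -675)), Pow(Add(255851, -233172), -1)) = Mul(Add(13924, Mul(-84, -675)), Pow(Add(255851, -233172), -1)) = Mul(Add(13924, 56700), Pow(22679, -1)) = Mul(70624, Rational(1, 22679)) = Rational(70624, 22679)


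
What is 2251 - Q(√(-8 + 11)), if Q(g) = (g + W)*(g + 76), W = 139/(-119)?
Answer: 278076/119 - 8905*√3/119 ≈ 2207.2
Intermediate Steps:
W = -139/119 (W = 139*(-1/119) = -139/119 ≈ -1.1681)
Q(g) = (76 + g)*(-139/119 + g) (Q(g) = (g - 139/119)*(g + 76) = (-139/119 + g)*(76 + g) = (76 + g)*(-139/119 + g))
2251 - Q(√(-8 + 11)) = 2251 - (-10564/119 + (√(-8 + 11))² + 8905*√(-8 + 11)/119) = 2251 - (-10564/119 + (√3)² + 8905*√3/119) = 2251 - (-10564/119 + 3 + 8905*√3/119) = 2251 - (-10207/119 + 8905*√3/119) = 2251 + (10207/119 - 8905*√3/119) = 278076/119 - 8905*√3/119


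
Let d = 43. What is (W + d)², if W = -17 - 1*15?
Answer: 121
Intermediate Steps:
W = -32 (W = -17 - 15 = -32)
(W + d)² = (-32 + 43)² = 11² = 121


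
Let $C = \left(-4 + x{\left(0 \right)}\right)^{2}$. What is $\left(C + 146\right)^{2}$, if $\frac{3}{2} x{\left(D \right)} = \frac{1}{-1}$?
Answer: $\frac{2280100}{81} \approx 28149.0$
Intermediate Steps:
$x{\left(D \right)} = - \frac{2}{3}$ ($x{\left(D \right)} = \frac{2}{3 \left(-1\right)} = \frac{2}{3} \left(-1\right) = - \frac{2}{3}$)
$C = \frac{196}{9}$ ($C = \left(-4 - \frac{2}{3}\right)^{2} = \left(- \frac{14}{3}\right)^{2} = \frac{196}{9} \approx 21.778$)
$\left(C + 146\right)^{2} = \left(\frac{196}{9} + 146\right)^{2} = \left(\frac{1510}{9}\right)^{2} = \frac{2280100}{81}$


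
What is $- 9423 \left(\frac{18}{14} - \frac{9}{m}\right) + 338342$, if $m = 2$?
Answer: $\frac{5160823}{14} \approx 3.6863 \cdot 10^{5}$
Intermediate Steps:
$- 9423 \left(\frac{18}{14} - \frac{9}{m}\right) + 338342 = - 9423 \left(\frac{18}{14} - \frac{9}{2}\right) + 338342 = - 9423 \left(18 \cdot \frac{1}{14} - \frac{9}{2}\right) + 338342 = - 9423 \left(\frac{9}{7} - \frac{9}{2}\right) + 338342 = \left(-9423\right) \left(- \frac{45}{14}\right) + 338342 = \frac{424035}{14} + 338342 = \frac{5160823}{14}$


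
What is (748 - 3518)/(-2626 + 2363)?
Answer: 2770/263 ≈ 10.532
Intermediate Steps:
(748 - 3518)/(-2626 + 2363) = -2770/(-263) = -2770*(-1/263) = 2770/263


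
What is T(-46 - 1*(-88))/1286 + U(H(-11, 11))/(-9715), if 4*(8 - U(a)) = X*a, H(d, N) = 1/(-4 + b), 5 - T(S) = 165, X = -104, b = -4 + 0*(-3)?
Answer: -3121017/24986980 ≈ -0.12491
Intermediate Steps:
b = -4 (b = -4 + 0 = -4)
T(S) = -160 (T(S) = 5 - 1*165 = 5 - 165 = -160)
H(d, N) = -⅛ (H(d, N) = 1/(-4 - 4) = 1/(-8) = -⅛)
U(a) = 8 + 26*a (U(a) = 8 - (-26)*a = 8 + 26*a)
T(-46 - 1*(-88))/1286 + U(H(-11, 11))/(-9715) = -160/1286 + (8 + 26*(-⅛))/(-9715) = -160*1/1286 + (8 - 13/4)*(-1/9715) = -80/643 + (19/4)*(-1/9715) = -80/643 - 19/38860 = -3121017/24986980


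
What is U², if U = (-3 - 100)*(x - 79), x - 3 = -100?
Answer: 328624384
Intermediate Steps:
x = -97 (x = 3 - 100 = -97)
U = 18128 (U = (-3 - 100)*(-97 - 79) = -103*(-176) = 18128)
U² = 18128² = 328624384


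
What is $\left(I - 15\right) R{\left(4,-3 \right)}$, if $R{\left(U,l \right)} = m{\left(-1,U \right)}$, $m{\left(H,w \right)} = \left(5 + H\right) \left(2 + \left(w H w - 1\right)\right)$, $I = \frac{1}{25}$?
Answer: $\frac{4488}{5} \approx 897.6$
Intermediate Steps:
$I = \frac{1}{25} \approx 0.04$
$m{\left(H,w \right)} = \left(1 + H w^{2}\right) \left(5 + H\right)$ ($m{\left(H,w \right)} = \left(5 + H\right) \left(2 + \left(H w w - 1\right)\right) = \left(5 + H\right) \left(2 + \left(H w^{2} - 1\right)\right) = \left(5 + H\right) \left(2 + \left(-1 + H w^{2}\right)\right) = \left(5 + H\right) \left(1 + H w^{2}\right) = \left(1 + H w^{2}\right) \left(5 + H\right)$)
$R{\left(U,l \right)} = 4 - 4 U^{2}$ ($R{\left(U,l \right)} = 5 - 1 + \left(-1\right)^{2} U^{2} + 5 \left(-1\right) U^{2} = 5 - 1 + 1 U^{2} - 5 U^{2} = 5 - 1 + U^{2} - 5 U^{2} = 4 - 4 U^{2}$)
$\left(I - 15\right) R{\left(4,-3 \right)} = \left(\frac{1}{25} - 15\right) \left(4 - 4 \cdot 4^{2}\right) = \left(\frac{1}{25} - 15\right) \left(4 - 64\right) = - \frac{374 \left(4 - 64\right)}{25} = \left(- \frac{374}{25}\right) \left(-60\right) = \frac{4488}{5}$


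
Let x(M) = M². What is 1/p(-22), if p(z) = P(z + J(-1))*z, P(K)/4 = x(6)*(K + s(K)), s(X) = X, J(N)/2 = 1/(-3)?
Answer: 1/143616 ≈ 6.9630e-6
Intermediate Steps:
J(N) = -⅔ (J(N) = 2/(-3) = 2*(-⅓) = -⅔)
P(K) = 288*K (P(K) = 4*(6²*(K + K)) = 4*(36*(2*K)) = 4*(72*K) = 288*K)
p(z) = z*(-192 + 288*z) (p(z) = (288*(z - ⅔))*z = (288*(-⅔ + z))*z = (-192 + 288*z)*z = z*(-192 + 288*z))
1/p(-22) = 1/(96*(-22)*(-2 + 3*(-22))) = 1/(96*(-22)*(-2 - 66)) = 1/(96*(-22)*(-68)) = 1/143616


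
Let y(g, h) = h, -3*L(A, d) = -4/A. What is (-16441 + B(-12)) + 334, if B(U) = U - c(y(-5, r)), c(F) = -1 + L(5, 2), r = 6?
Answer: -241774/15 ≈ -16118.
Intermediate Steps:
L(A, d) = 4/(3*A) (L(A, d) = -(-4)/(3*A) = 4/(3*A))
c(F) = -11/15 (c(F) = -1 + (4/3)/5 = -1 + (4/3)*(⅕) = -1 + 4/15 = -11/15)
B(U) = 11/15 + U (B(U) = U - 1*(-11/15) = U + 11/15 = 11/15 + U)
(-16441 + B(-12)) + 334 = (-16441 + (11/15 - 12)) + 334 = (-16441 - 169/15) + 334 = -246784/15 + 334 = -241774/15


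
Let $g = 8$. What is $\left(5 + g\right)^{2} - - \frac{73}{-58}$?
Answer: $\frac{9729}{58} \approx 167.74$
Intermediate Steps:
$\left(5 + g\right)^{2} - - \frac{73}{-58} = \left(5 + 8\right)^{2} - - \frac{73}{-58} = 13^{2} - \left(-73\right) \left(- \frac{1}{58}\right) = 169 - \frac{73}{58} = \frac{9729}{58}$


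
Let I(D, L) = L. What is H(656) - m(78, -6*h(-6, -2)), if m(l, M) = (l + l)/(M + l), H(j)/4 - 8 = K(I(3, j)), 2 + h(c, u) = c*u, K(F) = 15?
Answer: 250/3 ≈ 83.333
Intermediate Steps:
h(c, u) = -2 + c*u
H(j) = 92 (H(j) = 32 + 4*15 = 32 + 60 = 92)
m(l, M) = 2*l/(M + l) (m(l, M) = (2*l)/(M + l) = 2*l/(M + l))
H(656) - m(78, -6*h(-6, -2)) = 92 - 2*78/(-6*(-2 - 6*(-2)) + 78) = 92 - 2*78/(-6*(-2 + 12) + 78) = 92 - 2*78/(-6*10 + 78) = 92 - 2*78/(-60 + 78) = 92 - 2*78/18 = 92 - 1*26/3 = 92 - 26/3 = 250/3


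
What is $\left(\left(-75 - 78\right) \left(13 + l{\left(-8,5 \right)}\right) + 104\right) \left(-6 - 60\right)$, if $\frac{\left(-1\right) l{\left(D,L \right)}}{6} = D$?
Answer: $609114$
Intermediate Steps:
$l{\left(D,L \right)} = - 6 D$
$\left(\left(-75 - 78\right) \left(13 + l{\left(-8,5 \right)}\right) + 104\right) \left(-6 - 60\right) = \left(\left(-75 - 78\right) \left(13 - -48\right) + 104\right) \left(-6 - 60\right) = \left(- 153 \left(13 + 48\right) + 104\right) \left(-66\right) = \left(\left(-153\right) 61 + 104\right) \left(-66\right) = \left(-9333 + 104\right) \left(-66\right) = \left(-9229\right) \left(-66\right) = 609114$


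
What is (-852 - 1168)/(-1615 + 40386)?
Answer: -2020/38771 ≈ -0.052101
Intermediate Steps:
(-852 - 1168)/(-1615 + 40386) = -2020/38771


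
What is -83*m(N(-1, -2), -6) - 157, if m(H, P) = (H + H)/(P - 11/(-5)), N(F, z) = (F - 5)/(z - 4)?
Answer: -2153/19 ≈ -113.32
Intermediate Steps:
N(F, z) = (-5 + F)/(-4 + z)
m(H, P) = 2*H/(11/5 + P) (m(H, P) = (2*H)/(P - 11*(-⅕)) = (2*H)/(P + 11/5) = (2*H)/(11/5 + P) = 2*H/(11/5 + P))
-83*m(N(-1, -2), -6) - 157 = -830*(-5 - 1)/(-4 - 2)/(11 + 5*(-6)) - 157 = -830*-6/(-6)/(11 - 30) - 157 = -830*(-⅙*(-6))/(-19) - 157 = -830*(-1)/19 - 157 = -83*(-10/19) - 157 = 830/19 - 157 = -2153/19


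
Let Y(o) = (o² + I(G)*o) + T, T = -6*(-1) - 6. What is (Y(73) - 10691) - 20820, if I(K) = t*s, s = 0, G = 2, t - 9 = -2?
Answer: -26182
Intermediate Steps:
t = 7 (t = 9 - 2 = 7)
I(K) = 0 (I(K) = 7*0 = 0)
T = 0 (T = 6 - 6 = 0)
Y(o) = o² (Y(o) = (o² + 0*o) + 0 = (o² + 0) + 0 = o² + 0 = o²)
(Y(73) - 10691) - 20820 = (73² - 10691) - 20820 = (5329 - 10691) - 20820 = -5362 - 20820 = -26182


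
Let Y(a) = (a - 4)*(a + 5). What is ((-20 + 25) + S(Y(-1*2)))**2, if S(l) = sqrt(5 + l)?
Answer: (5 + I*sqrt(13))**2 ≈ 12.0 + 36.056*I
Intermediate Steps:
Y(a) = (-4 + a)*(5 + a)
((-20 + 25) + S(Y(-1*2)))**2 = ((-20 + 25) + sqrt(5 + (-20 - 1*2 + (-1*2)**2)))**2 = (5 + sqrt(5 + (-20 - 2 + (-2)**2)))**2 = (5 + sqrt(5 + (-20 - 2 + 4)))**2 = (5 + sqrt(5 - 18))**2 = (5 + sqrt(-13))**2 = (5 + I*sqrt(13))**2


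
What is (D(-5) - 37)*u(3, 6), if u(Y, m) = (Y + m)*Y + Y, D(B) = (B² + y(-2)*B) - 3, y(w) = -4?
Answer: 150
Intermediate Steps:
D(B) = -3 + B² - 4*B (D(B) = (B² - 4*B) - 3 = -3 + B² - 4*B)
u(Y, m) = Y + Y*(Y + m) (u(Y, m) = Y*(Y + m) + Y = Y + Y*(Y + m))
(D(-5) - 37)*u(3, 6) = ((-3 + (-5)² - 4*(-5)) - 37)*(3*(1 + 3 + 6)) = ((-3 + 25 + 20) - 37)*(3*10) = (42 - 37)*30 = 5*30 = 150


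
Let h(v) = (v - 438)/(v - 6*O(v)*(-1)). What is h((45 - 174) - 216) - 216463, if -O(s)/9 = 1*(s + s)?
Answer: -2663577476/12305 ≈ -2.1646e+5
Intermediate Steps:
O(s) = -18*s (O(s) = -9*(s + s) = -9*2*s = -18*s)
h(v) = -(-438 + v)/(107*v) (h(v) = (v - 438)/(v - (-108)*v*(-1)) = (-438 + v)/(v + (108*v)*(-1)) = (-438 + v)/(v - 108*v) = (-438 + v)/((-107*v)) = (-438 + v)*(-1/(107*v)) = -(-438 + v)/(107*v))
h((45 - 174) - 216) - 216463 = (438 - ((45 - 174) - 216))/(107*((45 - 174) - 216)) - 216463 = (438 - (-129 - 216))/(107*(-129 - 216)) - 216463 = (1/107)*(438 - 1*(-345))/(-345) - 216463 = (1/107)*(-1/345)*(438 + 345) - 216463 = (1/107)*(-1/345)*783 - 216463 = -261/12305 - 216463 = -2663577476/12305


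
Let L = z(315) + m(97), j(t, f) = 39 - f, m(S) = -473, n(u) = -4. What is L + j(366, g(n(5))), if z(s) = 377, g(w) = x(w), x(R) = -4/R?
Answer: -58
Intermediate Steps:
g(w) = -4/w
L = -96 (L = 377 - 473 = -96)
L + j(366, g(n(5))) = -96 + (39 - (-4)/(-4)) = -96 + (39 - (-4)*(-1)/4) = -96 + (39 - 1*1) = -96 + (39 - 1) = -96 + 38 = -58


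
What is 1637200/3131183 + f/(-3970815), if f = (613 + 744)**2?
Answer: 735104513833/12433348424145 ≈ 0.059124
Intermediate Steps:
f = 1841449 (f = 1357**2 = 1841449)
1637200/3131183 + f/(-3970815) = 1637200/3131183 + 1841449/(-3970815) = 1637200*(1/3131183) + 1841449*(-1/3970815) = 1637200/3131183 - 1841449/3970815 = 735104513833/12433348424145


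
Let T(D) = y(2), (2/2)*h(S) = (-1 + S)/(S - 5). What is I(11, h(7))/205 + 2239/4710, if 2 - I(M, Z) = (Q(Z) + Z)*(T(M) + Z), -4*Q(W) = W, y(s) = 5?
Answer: 76727/193110 ≈ 0.39732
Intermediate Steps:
Q(W) = -W/4
h(S) = (-1 + S)/(-5 + S) (h(S) = (-1 + S)/(S - 5) = (-1 + S)/(-5 + S))
T(D) = 5
I(M, Z) = 2 - 3*Z*(5 + Z)/4 (I(M, Z) = 2 - (-Z/4 + Z)*(5 + Z) = 2 - 3*Z/4*(5 + Z) = 2 - 3*Z*(5 + Z)/4)
I(11, h(7))/205 + 2239/4710 = (2 - 15*(-1 + 7)/(4*(-5 + 7)) - 3*(-1 + 7)²/(-5 + 7)²/4)/205 + 2239/4710 = (2 - 15*6/(4*2) - 3*(6/2)²/4)*(1/205) + 2239*(1/4710) = (2 - 15*6/8 - 3*((½)*6)²/4)*(1/205) + 2239/4710 = (2 - 15/4*3 - ¾*3²)*(1/205) + 2239/4710 = (2 - 45/4 - ¾*9)*(1/205) + 2239/4710 = (2 - 45/4 - 27/4)*(1/205) + 2239/4710 = -16*1/205 + 2239/4710 = -16/205 + 2239/4710 = 76727/193110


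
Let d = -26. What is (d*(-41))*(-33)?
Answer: -35178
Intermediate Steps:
(d*(-41))*(-33) = -26*(-41)*(-33) = 1066*(-33) = -35178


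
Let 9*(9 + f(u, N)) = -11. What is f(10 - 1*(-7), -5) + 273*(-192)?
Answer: -471836/9 ≈ -52426.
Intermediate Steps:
f(u, N) = -92/9 (f(u, N) = -9 + (⅑)*(-11) = -9 - 11/9 = -92/9)
f(10 - 1*(-7), -5) + 273*(-192) = -92/9 + 273*(-192) = -92/9 - 52416 = -471836/9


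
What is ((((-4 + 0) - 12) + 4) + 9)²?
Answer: 9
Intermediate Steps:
((((-4 + 0) - 12) + 4) + 9)² = (((-4 - 12) + 4) + 9)² = ((-16 + 4) + 9)² = (-12 + 9)² = (-3)² = 9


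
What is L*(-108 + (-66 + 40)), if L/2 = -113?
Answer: 30284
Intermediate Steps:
L = -226 (L = 2*(-113) = -226)
L*(-108 + (-66 + 40)) = -226*(-108 + (-66 + 40)) = -226*(-108 - 26) = -226*(-134) = 30284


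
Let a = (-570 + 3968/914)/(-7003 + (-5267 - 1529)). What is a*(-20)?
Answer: -5170120/6306143 ≈ -0.81985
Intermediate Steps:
a = 258506/6306143 (a = (-570 + 3968*(1/914))/(-7003 - 6796) = (-570 + 1984/457)/(-13799) = -258506/457*(-1/13799) = 258506/6306143 ≈ 0.040993)
a*(-20) = (258506/6306143)*(-20) = -5170120/6306143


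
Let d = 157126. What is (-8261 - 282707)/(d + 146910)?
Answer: -72742/76009 ≈ -0.95702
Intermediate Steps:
(-8261 - 282707)/(d + 146910) = (-8261 - 282707)/(157126 + 146910) = -290968/304036 = -290968*1/304036 = -72742/76009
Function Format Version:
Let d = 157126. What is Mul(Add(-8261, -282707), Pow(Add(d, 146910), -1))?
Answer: Rational(-72742, 76009) ≈ -0.95702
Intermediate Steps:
Mul(Add(-8261, -282707), Pow(Add(d, 146910), -1)) = Mul(Add(-8261, -282707), Pow(Add(157126, 146910), -1)) = Mul(-290968, Pow(304036, -1)) = Mul(-290968, Rational(1, 304036)) = Rational(-72742, 76009)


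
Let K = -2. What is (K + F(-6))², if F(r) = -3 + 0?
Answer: 25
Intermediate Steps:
F(r) = -3
(K + F(-6))² = (-2 - 3)² = (-5)² = 25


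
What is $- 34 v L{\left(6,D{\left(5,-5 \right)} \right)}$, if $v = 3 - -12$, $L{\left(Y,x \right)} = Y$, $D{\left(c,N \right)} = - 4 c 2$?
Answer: $-3060$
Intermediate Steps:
$D{\left(c,N \right)} = - 8 c$
$v = 15$ ($v = 3 + 12 = 15$)
$- 34 v L{\left(6,D{\left(5,-5 \right)} \right)} = \left(-34\right) 15 \cdot 6 = \left(-510\right) 6 = -3060$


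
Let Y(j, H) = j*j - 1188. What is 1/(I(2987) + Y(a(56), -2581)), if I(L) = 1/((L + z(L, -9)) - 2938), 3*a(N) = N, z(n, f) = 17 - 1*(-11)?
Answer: -693/581803 ≈ -0.0011911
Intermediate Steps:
z(n, f) = 28 (z(n, f) = 17 + 11 = 28)
a(N) = N/3
Y(j, H) = -1188 + j² (Y(j, H) = j² - 1188 = -1188 + j²)
I(L) = 1/(-2910 + L) (I(L) = 1/((L + 28) - 2938) = 1/((28 + L) - 2938) = 1/(-2910 + L))
1/(I(2987) + Y(a(56), -2581)) = 1/(1/(-2910 + 2987) + (-1188 + ((⅓)*56)²)) = 1/(1/77 + (-1188 + (56/3)²)) = 1/(1/77 + (-1188 + 3136/9)) = 1/(1/77 - 7556/9) = 1/(-581803/693) = -693/581803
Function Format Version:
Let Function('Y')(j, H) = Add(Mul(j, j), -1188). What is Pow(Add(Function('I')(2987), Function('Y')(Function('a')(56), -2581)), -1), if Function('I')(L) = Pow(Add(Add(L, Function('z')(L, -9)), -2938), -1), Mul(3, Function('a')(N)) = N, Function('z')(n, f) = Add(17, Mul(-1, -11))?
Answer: Rational(-693, 581803) ≈ -0.0011911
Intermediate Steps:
Function('z')(n, f) = 28 (Function('z')(n, f) = Add(17, 11) = 28)
Function('a')(N) = Mul(Rational(1, 3), N)
Function('Y')(j, H) = Add(-1188, Pow(j, 2)) (Function('Y')(j, H) = Add(Pow(j, 2), -1188) = Add(-1188, Pow(j, 2)))
Function('I')(L) = Pow(Add(-2910, L), -1) (Function('I')(L) = Pow(Add(Add(L, 28), -2938), -1) = Pow(Add(Add(28, L), -2938), -1) = Pow(Add(-2910, L), -1))
Pow(Add(Function('I')(2987), Function('Y')(Function('a')(56), -2581)), -1) = Pow(Add(Pow(Add(-2910, 2987), -1), Add(-1188, Pow(Mul(Rational(1, 3), 56), 2))), -1) = Pow(Add(Pow(77, -1), Add(-1188, Pow(Rational(56, 3), 2))), -1) = Pow(Add(Rational(1, 77), Add(-1188, Rational(3136, 9))), -1) = Pow(Add(Rational(1, 77), Rational(-7556, 9)), -1) = Pow(Rational(-581803, 693), -1) = Rational(-693, 581803)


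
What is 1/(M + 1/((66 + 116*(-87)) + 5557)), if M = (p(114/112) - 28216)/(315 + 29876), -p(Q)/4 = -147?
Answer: -134923579/123499723 ≈ -1.0925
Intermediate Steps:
p(Q) = 588 (p(Q) = -4*(-147) = 588)
M = -27628/30191 (M = (588 - 28216)/(315 + 29876) = -27628/30191 ≈ -0.91511)
1/(M + 1/((66 + 116*(-87)) + 5557)) = 1/(-27628/30191 + 1/((66 + 116*(-87)) + 5557)) = 1/(-27628/30191 + 1/((66 - 10092) + 5557)) = 1/(-27628/30191 + 1/(-10026 + 5557)) = 1/(-27628/30191 + 1/(-4469)) = 1/(-27628/30191 - 1/4469) = 1/(-123499723/134923579) = -134923579/123499723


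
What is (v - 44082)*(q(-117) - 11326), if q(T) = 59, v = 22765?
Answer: 240178639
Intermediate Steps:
(v - 44082)*(q(-117) - 11326) = (22765 - 44082)*(59 - 11326) = -21317*(-11267) = 240178639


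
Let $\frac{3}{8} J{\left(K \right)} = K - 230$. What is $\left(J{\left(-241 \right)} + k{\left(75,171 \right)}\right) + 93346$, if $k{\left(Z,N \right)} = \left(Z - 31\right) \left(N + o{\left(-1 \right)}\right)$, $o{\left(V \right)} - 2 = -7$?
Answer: $99394$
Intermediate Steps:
$o{\left(V \right)} = -5$ ($o{\left(V \right)} = 2 - 7 = -5$)
$J{\left(K \right)} = - \frac{1840}{3} + \frac{8 K}{3}$ ($J{\left(K \right)} = \frac{8 \left(K - 230\right)}{3} = \frac{8 \left(-230 + K\right)}{3} = - \frac{1840}{3} + \frac{8 K}{3}$)
$k{\left(Z,N \right)} = \left(-31 + Z\right) \left(-5 + N\right)$ ($k{\left(Z,N \right)} = \left(Z - 31\right) \left(N - 5\right) = \left(-31 + Z\right) \left(-5 + N\right)$)
$\left(J{\left(-241 \right)} + k{\left(75,171 \right)}\right) + 93346 = \left(\left(- \frac{1840}{3} + \frac{8}{3} \left(-241\right)\right) + \left(155 - 5301 - 375 + 171 \cdot 75\right)\right) + 93346 = \left(\left(- \frac{1840}{3} - \frac{1928}{3}\right) + \left(155 - 5301 - 375 + 12825\right)\right) + 93346 = \left(-1256 + 7304\right) + 93346 = 6048 + 93346 = 99394$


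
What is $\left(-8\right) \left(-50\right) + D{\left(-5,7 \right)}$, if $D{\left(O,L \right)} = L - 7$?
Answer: $400$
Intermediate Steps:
$D{\left(O,L \right)} = -7 + L$
$\left(-8\right) \left(-50\right) + D{\left(-5,7 \right)} = \left(-8\right) \left(-50\right) + \left(-7 + 7\right) = 400 + 0 = 400$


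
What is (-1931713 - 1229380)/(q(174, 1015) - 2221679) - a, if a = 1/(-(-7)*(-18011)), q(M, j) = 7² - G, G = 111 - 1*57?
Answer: 398543343845/280103253668 ≈ 1.4228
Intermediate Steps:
G = 54 (G = 111 - 57 = 54)
q(M, j) = -5 (q(M, j) = 7² - 1*54 = 49 - 54 = -5)
a = -1/126077 (a = 1/(-1*126077) = 1/(-126077) = -1/126077 ≈ -7.9317e-6)
(-1931713 - 1229380)/(q(174, 1015) - 2221679) - a = (-1931713 - 1229380)/(-5 - 2221679) - 1*(-1/126077) = -3161093/(-2221684) + 1/126077 = -3161093*(-1/2221684) + 1/126077 = 3161093/2221684 + 1/126077 = 398543343845/280103253668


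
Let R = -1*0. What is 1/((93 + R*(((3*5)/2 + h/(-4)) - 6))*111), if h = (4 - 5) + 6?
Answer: 1/10323 ≈ 9.6871e-5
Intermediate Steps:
h = 5 (h = -1 + 6 = 5)
R = 0
1/((93 + R*(((3*5)/2 + h/(-4)) - 6))*111) = 1/((93 + 0*(((3*5)/2 + 5/(-4)) - 6))*111) = 1/((93 + 0*((15*(½) + 5*(-¼)) - 6))*111) = 1/((93 + 0*((15/2 - 5/4) - 6))*111) = 1/((93 + 0*(25/4 - 6))*111) = 1/((93 + 0*(¼))*111) = 1/((93 + 0)*111) = 1/(93*111) = 1/10323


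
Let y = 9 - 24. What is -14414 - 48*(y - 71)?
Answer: -10286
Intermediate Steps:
y = -15
-14414 - 48*(y - 71) = -14414 - 48*(-15 - 71) = -14414 - 48*(-86) = -14414 - 1*(-4128) = -14414 + 4128 = -10286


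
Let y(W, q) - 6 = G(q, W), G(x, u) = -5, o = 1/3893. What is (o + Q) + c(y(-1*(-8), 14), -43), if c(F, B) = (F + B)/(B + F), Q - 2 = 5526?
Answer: 21524398/3893 ≈ 5529.0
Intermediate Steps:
o = 1/3893 ≈ 0.00025687
Q = 5528 (Q = 2 + 5526 = 5528)
y(W, q) = 1 (y(W, q) = 6 - 5 = 1)
c(F, B) = 1 (c(F, B) = (B + F)/(B + F) = 1)
(o + Q) + c(y(-1*(-8), 14), -43) = (1/3893 + 5528) + 1 = 21520505/3893 + 1 = 21524398/3893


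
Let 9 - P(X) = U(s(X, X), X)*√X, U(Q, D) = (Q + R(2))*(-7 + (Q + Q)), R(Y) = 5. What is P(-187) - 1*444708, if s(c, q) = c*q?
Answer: -444699 - 2445766794*I*√187 ≈ -4.447e+5 - 3.3445e+10*I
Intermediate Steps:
U(Q, D) = (-7 + 2*Q)*(5 + Q) (U(Q, D) = (Q + 5)*(-7 + (Q + Q)) = (5 + Q)*(-7 + 2*Q) = (-7 + 2*Q)*(5 + Q))
P(X) = 9 - √X*(-35 + 2*X⁴ + 3*X²) (P(X) = 9 - (-35 + 2*(X*X)² + 3*(X*X))*√X = 9 - (-35 + 2*(X²)² + 3*X²)*√X = 9 - (-35 + 2*X⁴ + 3*X²)*√X = 9 - √X*(-35 + 2*X⁴ + 3*X²))
P(-187) - 1*444708 = (9 + √(-187)*(35 - 3*(-187)² - 2*(-187)⁴)) - 1*444708 = (9 + (I*√187)*(35 - 3*34969 - 2*1222830961)) - 444708 = (9 + (I*√187)*(35 - 104907 - 2445661922)) - 444708 = (9 + (I*√187)*(-2445766794)) - 444708 = (9 - 2445766794*I*√187) - 444708 = -444699 - 2445766794*I*√187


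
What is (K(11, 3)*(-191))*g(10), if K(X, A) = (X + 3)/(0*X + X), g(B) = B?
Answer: -26740/11 ≈ -2430.9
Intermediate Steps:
K(X, A) = (3 + X)/X (K(X, A) = (3 + X)/(0 + X) = (3 + X)/X)
(K(11, 3)*(-191))*g(10) = (((3 + 11)/11)*(-191))*10 = (((1/11)*14)*(-191))*10 = ((14/11)*(-191))*10 = -2674/11*10 = -26740/11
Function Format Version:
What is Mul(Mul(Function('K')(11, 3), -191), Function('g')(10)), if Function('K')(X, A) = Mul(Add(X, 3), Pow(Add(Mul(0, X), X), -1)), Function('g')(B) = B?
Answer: Rational(-26740, 11) ≈ -2430.9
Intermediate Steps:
Function('K')(X, A) = Mul(Pow(X, -1), Add(3, X)) (Function('K')(X, A) = Mul(Add(3, X), Pow(Add(0, X), -1)) = Mul(Add(3, X), Pow(X, -1)) = Mul(Pow(X, -1), Add(3, X)))
Mul(Mul(Function('K')(11, 3), -191), Function('g')(10)) = Mul(Mul(Mul(Pow(11, -1), Add(3, 11)), -191), 10) = Mul(Mul(Mul(Rational(1, 11), 14), -191), 10) = Mul(Mul(Rational(14, 11), -191), 10) = Mul(Rational(-2674, 11), 10) = Rational(-26740, 11)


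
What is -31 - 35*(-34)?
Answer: 1159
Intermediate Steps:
-31 - 35*(-34) = -31 + 1190 = 1159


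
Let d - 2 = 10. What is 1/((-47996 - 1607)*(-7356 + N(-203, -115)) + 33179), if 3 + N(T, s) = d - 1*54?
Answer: 1/367144982 ≈ 2.7237e-9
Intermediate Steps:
d = 12 (d = 2 + 10 = 12)
N(T, s) = -45 (N(T, s) = -3 + (12 - 1*54) = -3 + (12 - 54) = -3 - 42 = -45)
1/((-47996 - 1607)*(-7356 + N(-203, -115)) + 33179) = 1/((-47996 - 1607)*(-7356 - 45) + 33179) = 1/(-49603*(-7401) + 33179) = 1/(367111803 + 33179) = 1/367144982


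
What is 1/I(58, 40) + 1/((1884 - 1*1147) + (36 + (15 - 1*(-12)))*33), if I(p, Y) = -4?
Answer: -703/2816 ≈ -0.24964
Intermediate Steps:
1/I(58, 40) + 1/((1884 - 1*1147) + (36 + (15 - 1*(-12)))*33) = 1/(-4) + 1/((1884 - 1*1147) + (36 + (15 - 1*(-12)))*33) = -¼ + 1/((1884 - 1147) + (36 + (15 + 12))*33) = -¼ + 1/(737 + (36 + 27)*33) = -¼ + 1/(737 + 63*33) = -¼ + 1/(737 + 2079) = -¼ + 1/2816 = -703/2816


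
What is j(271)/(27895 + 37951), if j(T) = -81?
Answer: -81/65846 ≈ -0.0012301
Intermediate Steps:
j(271)/(27895 + 37951) = -81/(27895 + 37951) = -81/65846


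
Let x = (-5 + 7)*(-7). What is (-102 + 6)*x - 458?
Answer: 886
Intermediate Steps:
x = -14 (x = 2*(-7) = -14)
(-102 + 6)*x - 458 = (-102 + 6)*(-14) - 458 = -96*(-14) - 458 = 1344 - 458 = 886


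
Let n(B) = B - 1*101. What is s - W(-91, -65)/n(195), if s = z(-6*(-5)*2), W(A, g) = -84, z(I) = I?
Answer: 2862/47 ≈ 60.894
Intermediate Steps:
n(B) = -101 + B (n(B) = B - 101 = -101 + B)
s = 60 (s = -6*(-5)*2 = 30*2 = 60)
s - W(-91, -65)/n(195) = 60 - (-84)/(-101 + 195) = 60 - (-84)/94 = 60 - 1*(-42/47) = 60 + 42/47 = 2862/47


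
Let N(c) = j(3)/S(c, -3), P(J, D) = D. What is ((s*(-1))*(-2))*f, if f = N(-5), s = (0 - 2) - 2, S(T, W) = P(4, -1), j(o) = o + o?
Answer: 48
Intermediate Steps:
j(o) = 2*o
S(T, W) = -1
s = -4 (s = -2 - 2 = -4)
N(c) = -6 (N(c) = (2*3)/(-1) = 6*(-1) = -6)
f = -6
((s*(-1))*(-2))*f = (-4*(-1)*(-2))*(-6) = (4*(-2))*(-6) = -8*(-6) = 48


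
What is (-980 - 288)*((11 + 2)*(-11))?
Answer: 181324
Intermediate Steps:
(-980 - 288)*((11 + 2)*(-11)) = -16484*(-11) = -1268*(-143) = 181324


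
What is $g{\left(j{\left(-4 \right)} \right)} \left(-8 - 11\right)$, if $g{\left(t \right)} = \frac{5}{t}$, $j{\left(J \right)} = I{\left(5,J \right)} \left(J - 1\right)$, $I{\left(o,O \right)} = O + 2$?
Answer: $- \frac{19}{2} \approx -9.5$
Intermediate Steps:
$I{\left(o,O \right)} = 2 + O$
$j{\left(J \right)} = \left(-1 + J\right) \left(2 + J\right)$ ($j{\left(J \right)} = \left(2 + J\right) \left(J - 1\right) = \left(2 + J\right) \left(-1 + J\right) = \left(-1 + J\right) \left(2 + J\right)$)
$g{\left(j{\left(-4 \right)} \right)} \left(-8 - 11\right) = \frac{5}{\left(-1 - 4\right) \left(2 - 4\right)} \left(-8 - 11\right) = \frac{5}{\left(-5\right) \left(-2\right)} \left(-19\right) = \frac{5}{10} \left(-19\right) = 5 \cdot \frac{1}{10} \left(-19\right) = \frac{1}{2} \left(-19\right) = - \frac{19}{2}$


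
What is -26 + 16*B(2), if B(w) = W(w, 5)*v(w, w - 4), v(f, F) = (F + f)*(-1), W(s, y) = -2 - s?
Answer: -26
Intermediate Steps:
v(f, F) = -F - f
B(w) = (-2 - w)*(4 - 2*w) (B(w) = (-2 - w)*(-(w - 4) - w) = (-2 - w)*(-(-4 + w) - w) = (-2 - w)*((4 - w) - w) = (-2 - w)*(4 - 2*w))
-26 + 16*B(2) = -26 + 16*(-8 + 2*2²) = -26 + 16*(-8 + 2*4) = -26 + 16*(-8 + 8) = -26 + 16*0 = -26 + 0 = -26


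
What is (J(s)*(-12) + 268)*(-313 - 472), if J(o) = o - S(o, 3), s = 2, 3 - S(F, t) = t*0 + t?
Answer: -191540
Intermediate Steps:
S(F, t) = 3 - t (S(F, t) = 3 - (t*0 + t) = 3 - (0 + t) = 3 - t)
J(o) = o (J(o) = o - (3 - 1*3) = o - (3 - 3) = o - 1*0 = o + 0 = o)
(J(s)*(-12) + 268)*(-313 - 472) = (2*(-12) + 268)*(-313 - 472) = (-24 + 268)*(-785) = 244*(-785) = -191540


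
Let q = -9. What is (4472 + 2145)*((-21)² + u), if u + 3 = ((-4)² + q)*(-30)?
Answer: 1508676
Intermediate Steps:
u = -213 (u = -3 + ((-4)² - 9)*(-30) = -3 + (16 - 9)*(-30) = -3 + 7*(-30) = -3 - 210 = -213)
(4472 + 2145)*((-21)² + u) = (4472 + 2145)*((-21)² - 213) = 6617*(441 - 213) = 6617*228 = 1508676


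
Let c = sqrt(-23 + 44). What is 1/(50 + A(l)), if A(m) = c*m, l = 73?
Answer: -50/109409 + 73*sqrt(21)/109409 ≈ 0.0026006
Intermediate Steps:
c = sqrt(21) ≈ 4.5826
A(m) = m*sqrt(21) (A(m) = sqrt(21)*m = m*sqrt(21))
1/(50 + A(l)) = 1/(50 + 73*sqrt(21))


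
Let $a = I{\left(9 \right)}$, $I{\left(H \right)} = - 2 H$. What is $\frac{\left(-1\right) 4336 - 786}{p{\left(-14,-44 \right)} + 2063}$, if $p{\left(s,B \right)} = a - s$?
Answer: $- \frac{5122}{2059} \approx -2.4876$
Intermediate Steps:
$a = -18$ ($a = \left(-2\right) 9 = -18$)
$p{\left(s,B \right)} = -18 - s$
$\frac{\left(-1\right) 4336 - 786}{p{\left(-14,-44 \right)} + 2063} = \frac{\left(-1\right) 4336 - 786}{\left(-18 - -14\right) + 2063} = \frac{-4336 - 786}{\left(-18 + 14\right) + 2063} = - \frac{5122}{-4 + 2063} = - \frac{5122}{2059}$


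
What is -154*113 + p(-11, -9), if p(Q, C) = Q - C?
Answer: -17404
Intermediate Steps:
-154*113 + p(-11, -9) = -154*113 + (-11 - 1*(-9)) = -17402 + (-11 + 9) = -17402 - 2 = -17404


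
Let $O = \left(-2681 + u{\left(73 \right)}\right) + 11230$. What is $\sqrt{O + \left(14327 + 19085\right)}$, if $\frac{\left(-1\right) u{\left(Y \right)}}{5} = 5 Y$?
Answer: $2 \sqrt{10034} \approx 200.34$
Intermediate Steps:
$u{\left(Y \right)} = - 25 Y$ ($u{\left(Y \right)} = - 5 \cdot 5 Y = - 25 Y$)
$O = 6724$ ($O = \left(-2681 - 1825\right) + 11230 = -4506 + 11230 = 6724$)
$\sqrt{O + \left(14327 + 19085\right)} = \sqrt{6724 + \left(14327 + 19085\right)} = \sqrt{6724 + 33412} = \sqrt{40136} = 2 \sqrt{10034}$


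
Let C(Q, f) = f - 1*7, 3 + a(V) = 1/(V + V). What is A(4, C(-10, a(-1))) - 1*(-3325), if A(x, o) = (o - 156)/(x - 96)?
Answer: 612133/184 ≈ 3326.8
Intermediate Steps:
a(V) = -3 + 1/(2*V) (a(V) = -3 + 1/(V + V) = -3 + 1/(2*V))
C(Q, f) = -7 + f (C(Q, f) = f - 7 = -7 + f)
A(x, o) = (-156 + o)/(-96 + x)
A(4, C(-10, a(-1))) - 1*(-3325) = (-156 + (-7 + (-3 + (1/2)/(-1))))/(-96 + 4) - 1*(-3325) = (-156 + (-7 + (-3 + (1/2)*(-1))))/(-92) + 3325 = -(-156 + (-7 + (-3 - 1/2)))/92 + 3325 = -(-156 + (-7 - 7/2))/92 + 3325 = -(-156 - 21/2)/92 + 3325 = -1/92*(-333/2) + 3325 = 333/184 + 3325 = 612133/184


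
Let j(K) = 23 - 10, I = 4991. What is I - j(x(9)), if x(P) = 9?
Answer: 4978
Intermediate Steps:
j(K) = 13
I - j(x(9)) = 4991 - 1*13 = 4991 - 13 = 4978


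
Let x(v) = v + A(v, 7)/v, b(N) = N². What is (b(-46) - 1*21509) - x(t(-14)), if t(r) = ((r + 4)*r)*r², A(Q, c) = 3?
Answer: -1285097523/27440 ≈ -46833.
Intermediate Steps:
t(r) = r³*(4 + r) (t(r) = ((4 + r)*r)*r² = (r*(4 + r))*r² = r³*(4 + r))
x(v) = v + 3/v
(b(-46) - 1*21509) - x(t(-14)) = ((-46)² - 1*21509) - ((-14)³*(4 - 14) + 3/(((-14)³*(4 - 14)))) = (2116 - 21509) - (-2744*(-10) + 3/((-2744*(-10)))) = -19393 - (27440 + 3/27440) = -19393 - 1*752953603/27440 = -19393 - 752953603/27440 = -1285097523/27440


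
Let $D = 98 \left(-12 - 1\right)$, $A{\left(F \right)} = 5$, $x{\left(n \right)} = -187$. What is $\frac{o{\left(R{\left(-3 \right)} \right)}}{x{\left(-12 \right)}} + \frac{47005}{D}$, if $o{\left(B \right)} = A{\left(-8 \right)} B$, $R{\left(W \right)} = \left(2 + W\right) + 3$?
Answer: $- \frac{1257525}{34034} \approx -36.949$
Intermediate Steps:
$D = -1274$ ($D = 98 \left(-13\right) = -1274$)
$R{\left(W \right)} = 5 + W$
$o{\left(B \right)} = 5 B$
$\frac{o{\left(R{\left(-3 \right)} \right)}}{x{\left(-12 \right)}} + \frac{47005}{D} = \frac{5 \left(5 - 3\right)}{-187} + \frac{47005}{-1274} = 5 \cdot 2 \left(- \frac{1}{187}\right) + 47005 \left(- \frac{1}{1274}\right) = 10 \left(- \frac{1}{187}\right) - \frac{6715}{182} = - \frac{10}{187} - \frac{6715}{182} = - \frac{1257525}{34034}$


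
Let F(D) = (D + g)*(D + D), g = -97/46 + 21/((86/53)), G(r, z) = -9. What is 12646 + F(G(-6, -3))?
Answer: 12474260/989 ≈ 12613.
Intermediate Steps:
g = 10714/989 (g = -97*1/46 + 21/((86*(1/53))) = -97/46 + 21/(86/53) = -97/46 + 21*(53/86) = -97/46 + 1113/86 = 10714/989 ≈ 10.833)
F(D) = 2*D*(10714/989 + D) (F(D) = (D + 10714/989)*(D + D) = (10714/989 + D)*(2*D) = 2*D*(10714/989 + D))
12646 + F(G(-6, -3)) = 12646 + (2/989)*(-9)*(10714 + 989*(-9)) = 12646 + (2/989)*(-9)*(10714 - 8901) = 12646 + (2/989)*(-9)*1813 = 12646 - 32634/989 = 12474260/989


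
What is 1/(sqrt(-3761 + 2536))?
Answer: -I/35 ≈ -0.028571*I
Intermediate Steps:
1/(sqrt(-3761 + 2536)) = 1/(sqrt(-1225)) = 1/(35*I) = -I/35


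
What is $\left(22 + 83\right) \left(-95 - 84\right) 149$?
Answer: $-2800455$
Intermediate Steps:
$\left(22 + 83\right) \left(-95 - 84\right) 149 = 105 \left(-179\right) 149 = \left(-18795\right) 149 = -2800455$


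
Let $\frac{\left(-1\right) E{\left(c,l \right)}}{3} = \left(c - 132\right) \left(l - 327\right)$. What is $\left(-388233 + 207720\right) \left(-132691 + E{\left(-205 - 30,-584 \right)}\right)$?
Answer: $205008975126$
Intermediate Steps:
$E{\left(c,l \right)} = - 3 \left(-327 + l\right) \left(-132 + c\right)$ ($E{\left(c,l \right)} = - 3 \left(c - 132\right) \left(l - 327\right) = - 3 \left(-132 + c\right) \left(-327 + l\right) = - 3 \left(-327 + l\right) \left(-132 + c\right)$)
$\left(-388233 + 207720\right) \left(-132691 + E{\left(-205 - 30,-584 \right)}\right) = \left(-388233 + 207720\right) \left(-132691 + \left(-129492 + 396 \left(-584\right) + 981 \left(-205 - 30\right) - 3 \left(-205 - 30\right) \left(-584\right)\right)\right) = - 180513 \left(-132691 - \left(360756 - 981 \left(-205 - 30\right) + 3 \left(-205 - 30\right) \left(-584\right)\right)\right) = - 180513 \left(-132691 - \left(591291 + 411720\right)\right) = - 180513 \left(-132691 - 1003011\right) = \left(-180513\right) \left(-1135702\right) = 205008975126$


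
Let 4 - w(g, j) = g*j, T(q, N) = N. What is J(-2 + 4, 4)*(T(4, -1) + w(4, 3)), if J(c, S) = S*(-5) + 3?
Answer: 153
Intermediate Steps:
w(g, j) = 4 - g*j
J(c, S) = 3 - 5*S (J(c, S) = -5*S + 3 = 3 - 5*S)
J(-2 + 4, 4)*(T(4, -1) + w(4, 3)) = (3 - 5*4)*(-1 + (4 - 1*4*3)) = (3 - 20)*(-1 + (4 - 12)) = -17*(-1 - 8) = -17*(-9) = 153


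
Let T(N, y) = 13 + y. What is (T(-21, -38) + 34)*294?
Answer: 2646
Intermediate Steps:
(T(-21, -38) + 34)*294 = ((13 - 38) + 34)*294 = (-25 + 34)*294 = 9*294 = 2646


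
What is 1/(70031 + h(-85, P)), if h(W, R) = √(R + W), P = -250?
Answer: 70031/4904341296 - I*√335/4904341296 ≈ 1.4279e-5 - 3.732e-9*I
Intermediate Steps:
1/(70031 + h(-85, P)) = 1/(70031 + √(-250 - 85)) = 1/(70031 + √(-335)) = 1/(70031 + I*√335)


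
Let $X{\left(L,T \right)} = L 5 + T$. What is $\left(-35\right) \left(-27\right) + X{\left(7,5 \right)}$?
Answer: $985$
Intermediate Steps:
$X{\left(L,T \right)} = T + 5 L$ ($X{\left(L,T \right)} = 5 L + T = T + 5 L$)
$\left(-35\right) \left(-27\right) + X{\left(7,5 \right)} = \left(-35\right) \left(-27\right) + \left(5 + 5 \cdot 7\right) = 945 + \left(5 + 35\right) = 945 + 40 = 985$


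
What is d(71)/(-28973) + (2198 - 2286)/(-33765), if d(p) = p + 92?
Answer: -2954071/978273345 ≈ -0.0030197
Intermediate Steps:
d(p) = 92 + p
d(71)/(-28973) + (2198 - 2286)/(-33765) = (92 + 71)/(-28973) + (2198 - 2286)/(-33765) = 163*(-1/28973) - 88*(-1/33765) = -163/28973 + 88/33765 = -2954071/978273345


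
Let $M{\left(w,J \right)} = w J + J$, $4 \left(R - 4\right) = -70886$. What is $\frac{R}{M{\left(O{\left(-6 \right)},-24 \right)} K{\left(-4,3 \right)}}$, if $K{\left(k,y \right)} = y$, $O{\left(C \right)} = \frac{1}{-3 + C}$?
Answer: $\frac{35435}{128} \approx 276.84$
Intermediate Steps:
$R = - \frac{35435}{2}$ ($R = 4 + \frac{1}{4} \left(-70886\right) = 4 - \frac{35443}{2} = - \frac{35435}{2} \approx -17718.0$)
$M{\left(w,J \right)} = J + J w$ ($M{\left(w,J \right)} = J w + J = J + J w$)
$\frac{R}{M{\left(O{\left(-6 \right)},-24 \right)} K{\left(-4,3 \right)}} = - \frac{35435}{2 - 24 \left(1 + \frac{1}{-3 - 6}\right) 3} = - \frac{35435}{2 - 24 \left(1 + \frac{1}{-9}\right) 3} = - \frac{35435}{2 - 24 \left(1 - \frac{1}{9}\right) 3} = - \frac{35435}{2 \left(-24\right) \frac{8}{9} \cdot 3} = - \frac{35435}{2 \left(\left(- \frac{64}{3}\right) 3\right)} = - \frac{35435}{2 \left(-64\right)} = \left(- \frac{35435}{2}\right) \left(- \frac{1}{64}\right) = \frac{35435}{128}$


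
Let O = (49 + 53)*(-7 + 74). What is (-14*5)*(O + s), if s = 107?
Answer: -485870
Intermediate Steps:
O = 6834 (O = 102*67 = 6834)
(-14*5)*(O + s) = (-14*5)*(6834 + 107) = -70*6941 = -485870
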